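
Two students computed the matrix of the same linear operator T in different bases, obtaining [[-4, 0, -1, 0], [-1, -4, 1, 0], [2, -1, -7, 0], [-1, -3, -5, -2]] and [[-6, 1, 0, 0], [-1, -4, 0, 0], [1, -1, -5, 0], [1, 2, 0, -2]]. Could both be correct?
No.

Both have characteristic polynomial (x + 2)(x + 5)^3, but the minimal polynomial of A is (x + 2)(x + 5)^3 while the minimal polynomial of B is (x + 2)(x + 5)^2. The minimal polynomial is a similarity invariant, so A and B are not similar.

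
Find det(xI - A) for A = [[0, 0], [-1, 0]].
xI - A = [[x, 0], [1, x]].

Expanding det(xI - A) along the first row:
det(xI - A) = + (x)·det([[x]]) - (0)·det([[1]]).

Evaluating gives χ_A(x) = x^2.

χ_A(x) = x^2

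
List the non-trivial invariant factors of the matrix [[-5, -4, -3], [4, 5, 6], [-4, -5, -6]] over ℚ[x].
x(x + 3)^2

The Jordan structure of A has elementary divisors (x + 3)^2, x. Arranging the block sizes at each eigenvalue in decreasing order and taking row products gives the invariant factors.

Invariant factors (smallest first, each dividing the next): x(x + 3)^2.

Check: the last factor x(x + 3)^2 is the minimal polynomial, and the product x(x + 3)^2 is the characteristic polynomial.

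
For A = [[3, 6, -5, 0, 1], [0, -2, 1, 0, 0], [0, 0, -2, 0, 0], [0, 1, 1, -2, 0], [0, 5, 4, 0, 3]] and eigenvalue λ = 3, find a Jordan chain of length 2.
We seek v_1 ∈ ker((A - 3I)^2) \ ker(A - 3I), then set v_{i+1} = (A - 3I) v_i.

One such chain is v_1 = [[-1, 0, 0, 0, 1]]^T, v_2 = [[1, 0, 0, 0, 0]]^T. Check: (A - 3I) v_2 = [[0, 0, 0, 0, 0]]^T = 0.

v_1 = [[-1, 0, 0, 0, 1]]^T, v_2 = [[1, 0, 0, 0, 0]]^T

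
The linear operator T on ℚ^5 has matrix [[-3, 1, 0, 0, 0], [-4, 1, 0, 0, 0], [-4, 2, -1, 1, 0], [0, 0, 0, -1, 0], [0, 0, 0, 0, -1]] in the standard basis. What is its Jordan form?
The characteristic polynomial is det(xI - A) = (x + 1)^5, so the eigenvalues are -1 (algebraic multiplicity 5).

For λ = -1: rank(A + I) = 2, rank((A + I)^2) = 0. The eigenspace has dimension 5 - 2 = 3, so there are 3 Jordan blocks; the rank sequence gives block sizes [2, 2, 1].

Assembling the blocks gives the Jordan form J above.

J = [[-1, 1, 0, 0, 0], [0, -1, 0, 0, 0], [0, 0, -1, 1, 0], [0, 0, 0, -1, 0], [0, 0, 0, 0, -1]]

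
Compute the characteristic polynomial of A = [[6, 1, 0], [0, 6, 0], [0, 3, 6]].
χ_A(x) = (x - 6)^3

xI - A = [[x - 6, -1, 0], [0, x - 6, 0], [0, -3, x - 6]].

Expanding det(xI - A) along the first row:
det(xI - A) = + (x - 6)·det([[x - 6, 0], [-3, x - 6]]) - (-1)·det([[0, 0], [0, x - 6]]) + (0)·det([[0, x - 6], [0, -3]]).

Evaluating gives χ_A(x) = x^3 - 18x^2 + 108x - 216 = (x - 6)^3.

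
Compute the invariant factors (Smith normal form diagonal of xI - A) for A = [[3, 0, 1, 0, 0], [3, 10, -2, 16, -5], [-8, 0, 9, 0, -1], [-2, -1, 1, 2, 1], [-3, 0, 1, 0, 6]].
The Jordan structure of A has elementary divisors (x - 6)^3, (x - 6)^2. Arranging the block sizes at each eigenvalue in decreasing order and taking row products gives the invariant factors.

Invariant factors (smallest first, each dividing the next): (x - 6)^2, (x - 6)^3.

Check: the last factor (x - 6)^3 is the minimal polynomial, and the product (x - 6)^5 is the characteristic polynomial.

(x - 6)^2, (x - 6)^3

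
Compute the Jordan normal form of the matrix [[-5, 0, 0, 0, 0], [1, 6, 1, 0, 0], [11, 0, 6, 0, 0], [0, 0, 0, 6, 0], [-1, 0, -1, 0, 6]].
The characteristic polynomial is det(xI - A) = (x - 6)^4(x + 5), so the eigenvalues are -5 (algebraic multiplicity 1), 6 (algebraic multiplicity 4).

For λ = -5: algebraic multiplicity 1 gives one 1×1 block.

For λ = 6: rank(A - 6I) = 2, rank((A - 6I)^2) = 1. The eigenspace has dimension 5 - 2 = 3, so there are 3 Jordan blocks; the rank sequence gives block sizes [2, 1, 1].

Assembling the blocks gives the Jordan form J above.

J = [[-5, 0, 0, 0, 0], [0, 6, 1, 0, 0], [0, 0, 6, 0, 0], [0, 0, 0, 6, 0], [0, 0, 0, 0, 6]]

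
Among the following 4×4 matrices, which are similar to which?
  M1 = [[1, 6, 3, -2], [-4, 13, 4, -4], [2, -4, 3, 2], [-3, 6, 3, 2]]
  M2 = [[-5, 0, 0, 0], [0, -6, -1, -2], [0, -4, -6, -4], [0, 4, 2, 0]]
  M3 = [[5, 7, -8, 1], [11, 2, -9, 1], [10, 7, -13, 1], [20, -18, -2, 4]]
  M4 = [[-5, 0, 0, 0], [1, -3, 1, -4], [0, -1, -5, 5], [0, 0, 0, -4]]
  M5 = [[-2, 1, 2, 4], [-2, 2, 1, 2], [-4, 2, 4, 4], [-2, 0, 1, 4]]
5 classes: {M1}, {M2}, {M3}, {M4}, {M5}

Characteristic polynomials: χ_{M1} = (x - 5)^3(x - 4), χ_{M2} = (x + 4)^3(x + 5), χ_{M3} = (x - 4)^2(x + 5)^2, χ_{M4} = (x + 4)^3(x + 5), χ_{M5} = (x - 2)^4.

{M1}: invariant factors x - 5, (x - 5)^2(x - 4).

{M2}: invariant factors x + 4, (x + 4)^2(x + 5).

{M3}: invariant factors (x - 4)^2(x + 5)^2.

{M4}: invariant factors (x + 4)^3(x + 5).

{M5}: invariant factors x - 2, (x - 2)^3.

Matrices are similar if and only if their invariant-factor lists agree; the partition into similarity classes is {M1}, {M2}, {M3}, {M4}, {M5}.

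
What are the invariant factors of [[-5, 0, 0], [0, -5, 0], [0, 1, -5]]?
x + 5, (x + 5)^2

The Jordan structure of A has elementary divisors (x + 5)^2, (x + 5). Arranging the block sizes at each eigenvalue in decreasing order and taking row products gives the invariant factors.

Invariant factors (smallest first, each dividing the next): x + 5, (x + 5)^2.

Check: the last factor (x + 5)^2 is the minimal polynomial, and the product (x + 5)^3 is the characteristic polynomial.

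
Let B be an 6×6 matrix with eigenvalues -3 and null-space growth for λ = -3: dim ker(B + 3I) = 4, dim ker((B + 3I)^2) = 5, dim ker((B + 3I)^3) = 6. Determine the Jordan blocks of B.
Jordan blocks: (-3, 3), (-3, 1), (-3, 1), (-3, 1)

λ = -3: successive nullity increments [4, 1, 1] count blocks of size ≥ k; block sizes are [3, 1, 1, 1].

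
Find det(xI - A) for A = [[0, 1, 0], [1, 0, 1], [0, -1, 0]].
χ_A(x) = x^3

xI - A = [[x, -1, 0], [-1, x, -1], [0, 1, x]].

Expanding det(xI - A) along the first row:
det(xI - A) = + (x)·det([[x, -1], [1, x]]) - (-1)·det([[-1, -1], [0, x]]) + (0)·det([[-1, x], [0, 1]]).

Evaluating gives χ_A(x) = x^3.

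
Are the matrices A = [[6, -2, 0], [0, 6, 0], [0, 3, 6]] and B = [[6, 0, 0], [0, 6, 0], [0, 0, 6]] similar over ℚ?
No.

Both have characteristic polynomial (x - 6)^3, but the minimal polynomial of A is (x - 6)^2 while the minimal polynomial of B is x - 6. The minimal polynomial is a similarity invariant, so A and B are not similar.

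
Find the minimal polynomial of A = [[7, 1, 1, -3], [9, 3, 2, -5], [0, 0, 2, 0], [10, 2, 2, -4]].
The characteristic polynomial factors as (x - 2)^4. The minimal polynomial is ∏(x - λ)^{k_λ} where k_λ is the size of the largest Jordan block at λ.

For λ = 2: rank(A - 2I) = 2, and the largest Jordan block has size 3 (the smallest k with rank((A - 2I)^k) = rank((A - 2I)^(k+1))).

So m_A(x) = (x - 2)^3.

m_A(x) = (x - 2)^3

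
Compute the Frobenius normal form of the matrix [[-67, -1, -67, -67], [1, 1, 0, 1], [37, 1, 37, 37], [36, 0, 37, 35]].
R = [[0, 0, 0, -30], [1, 0, 0, -1], [0, 1, 0, 1], [0, 0, 1, 6]]

The invariant factors of A (the non-unit diagonal entries of the Smith normal form of xI - A over ℚ[x]) are (x - 6)(x^3 - x - 5), each dividing the next. The characteristic polynomial is their product, (x - 6)(x^3 - x - 5).

The rational canonical form is the block-diagonal matrix of companion matrices C(f_i):
R = [[0, 0, 0, -30], [1, 0, 0, -1], [0, 1, 0, 1], [0, 0, 1, 6]].

Note the characteristic polynomial does not split into linear factors over ℚ, so A has no Jordan form over ℚ; the rational canonical form exists over any field.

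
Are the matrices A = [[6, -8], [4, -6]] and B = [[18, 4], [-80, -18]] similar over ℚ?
Two matrices over a field are similar if and only if they have the same invariant factors.

Both A and B have characteristic polynomial (x - 2)(x + 2) and minimal polynomial (x - 2)(x + 2). Computing further, both have invariant factors (x - 2)(x + 2). Hence A and B are similar.

Yes.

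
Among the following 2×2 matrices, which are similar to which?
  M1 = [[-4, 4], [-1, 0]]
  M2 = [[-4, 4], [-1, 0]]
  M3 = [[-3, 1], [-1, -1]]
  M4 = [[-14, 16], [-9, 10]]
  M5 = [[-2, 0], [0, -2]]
Characteristic polynomials: χ_{M1} = (x + 2)^2, χ_{M2} = (x + 2)^2, χ_{M3} = (x + 2)^2, χ_{M4} = (x + 2)^2, χ_{M5} = (x + 2)^2.

{M1, M2, M3, M4}: invariant factors (x + 2)^2.

{M5}: invariant factors x + 2, x + 2.

Matrices are similar if and only if their invariant-factor lists agree; the partition into similarity classes is {M1, M2, M3, M4}, {M5}.

2 classes: {M1, M2, M3, M4}, {M5}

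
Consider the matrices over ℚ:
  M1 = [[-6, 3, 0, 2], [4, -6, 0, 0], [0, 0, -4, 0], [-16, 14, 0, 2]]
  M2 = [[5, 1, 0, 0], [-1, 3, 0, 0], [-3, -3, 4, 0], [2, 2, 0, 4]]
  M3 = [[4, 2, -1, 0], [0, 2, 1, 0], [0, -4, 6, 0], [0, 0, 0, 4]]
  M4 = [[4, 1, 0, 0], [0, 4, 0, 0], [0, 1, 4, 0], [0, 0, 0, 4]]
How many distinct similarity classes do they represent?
2 classes: {M1}, {M2, M3, M4}

Characteristic polynomials: χ_{M1} = (x + 2)(x + 4)^3, χ_{M2} = (x - 4)^4, χ_{M3} = (x - 4)^4, χ_{M4} = (x - 4)^4.

{M1}: invariant factors x + 4, (x + 2)(x + 4)^2.

{M2, M3, M4}: invariant factors x - 4, x - 4, (x - 4)^2.

Matrices are similar if and only if their invariant-factor lists agree; the partition into similarity classes is {M1}, {M2, M3, M4}.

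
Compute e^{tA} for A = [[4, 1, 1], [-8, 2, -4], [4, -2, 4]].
A has Jordan form J = [[2, 1, 0], [0, 2, 0], [0, 0, 6]] with A = PJP^{-1}, so e^{tA} = P e^{tJ} P^{-1}.

For a Jordan block J_k(λ), e^{tJ_k(λ)} = e^{λt} · (I + tN + t^2 N^2/2! + ... + t^{k-1} N^{k-1}/(k-1)!) where N is the nilpotent superdiagonal part.

Assembling the blocks and conjugating back gives the entries of e^{tA} as shown above.

e^{tA} = [[(2*t + 1)*e^{2*t}, t*e^{2*t}, t*e^{2*t}], [2*(1 - e^{4*t})*e^{2*t}, e^{2*t}, -e^{6*t} + e^{2*t}], [2*(-2*t + e^{4*t} - 1)*e^{2*t}, -2*t*e^{2*t}, (-2*t + e^{4*t})*e^{2*t}]]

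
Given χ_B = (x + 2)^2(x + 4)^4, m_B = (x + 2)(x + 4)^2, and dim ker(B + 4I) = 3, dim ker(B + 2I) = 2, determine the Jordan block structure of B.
λ = -4: algebraic multiplicity 4 (exponent in χ_B), largest block size 2 (exponent in m_B), 3 blocks (geometric multiplicity). These force block sizes [2, 1, 1].
λ = -2: algebraic multiplicity 2 (exponent in χ_B), largest block size 1 (exponent in m_B), 2 blocks (geometric multiplicity). These force block sizes [1, 1].

Jordan blocks: (-4, 2), (-4, 1), (-4, 1), (-2, 1), (-2, 1)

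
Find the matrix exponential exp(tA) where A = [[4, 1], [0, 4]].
e^{tA} = [[e^{4*t}, t*e^{4*t}], [0, e^{4*t}]]

A has Jordan form J = [[4, 1], [0, 4]] with A = PJP^{-1}, so e^{tA} = P e^{tJ} P^{-1}.

For a Jordan block J_k(λ), e^{tJ_k(λ)} = e^{λt} · (I + tN + t^2 N^2/2! + ... + t^{k-1} N^{k-1}/(k-1)!) where N is the nilpotent superdiagonal part.

Assembling the blocks and conjugating back gives the entries of e^{tA} as shown above.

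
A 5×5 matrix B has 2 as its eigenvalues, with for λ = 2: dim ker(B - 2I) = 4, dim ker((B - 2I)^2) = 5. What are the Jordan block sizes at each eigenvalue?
Jordan blocks: (2, 2), (2, 1), (2, 1), (2, 1)

λ = 2: successive nullity increments [4, 1] count blocks of size ≥ k; block sizes are [2, 1, 1, 1].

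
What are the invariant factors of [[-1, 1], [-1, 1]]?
The Jordan structure of A has elementary divisors x^2. Arranging the block sizes at each eigenvalue in decreasing order and taking row products gives the invariant factors.

Invariant factors (smallest first, each dividing the next): x^2.

Check: the last factor x^2 is the minimal polynomial, and the product x^2 is the characteristic polynomial.

x^2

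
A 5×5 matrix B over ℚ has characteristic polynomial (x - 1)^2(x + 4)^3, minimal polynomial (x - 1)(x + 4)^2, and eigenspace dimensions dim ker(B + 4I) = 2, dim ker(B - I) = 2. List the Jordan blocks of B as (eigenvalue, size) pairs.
Jordan blocks: (-4, 2), (-4, 1), (1, 1), (1, 1)

λ = -4: algebraic multiplicity 3 (exponent in χ_B), largest block size 2 (exponent in m_B), 2 blocks (geometric multiplicity). These force block sizes [2, 1].
λ = 1: algebraic multiplicity 2 (exponent in χ_B), largest block size 1 (exponent in m_B), 2 blocks (geometric multiplicity). These force block sizes [1, 1].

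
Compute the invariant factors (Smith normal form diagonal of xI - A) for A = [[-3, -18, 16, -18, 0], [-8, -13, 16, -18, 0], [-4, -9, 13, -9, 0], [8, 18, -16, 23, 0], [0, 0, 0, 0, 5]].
The Jordan structure of A has elementary divisors (x - 5)^2, (x - 5), (x - 5), (x - 5). Arranging the block sizes at each eigenvalue in decreasing order and taking row products gives the invariant factors.

Invariant factors (smallest first, each dividing the next): x - 5, x - 5, x - 5, (x - 5)^2.

Check: the last factor (x - 5)^2 is the minimal polynomial, and the product (x - 5)^5 is the characteristic polynomial.

x - 5, x - 5, x - 5, (x - 5)^2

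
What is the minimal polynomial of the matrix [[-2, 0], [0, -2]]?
m_A(x) = x + 2

The characteristic polynomial factors as (x + 2)^2. The minimal polynomial is ∏(x - λ)^{k_λ} where k_λ is the size of the largest Jordan block at λ.

For λ = -2: rank(A + 2I) = 0, and the largest Jordan block has size 1 (the smallest k with rank((A + 2I)^k) = rank((A + 2I)^(k+1))).

So m_A(x) = x + 2.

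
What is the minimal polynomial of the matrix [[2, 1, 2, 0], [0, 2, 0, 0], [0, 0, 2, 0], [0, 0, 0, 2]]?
The characteristic polynomial factors as (x - 2)^4. The minimal polynomial is ∏(x - λ)^{k_λ} where k_λ is the size of the largest Jordan block at λ.

For λ = 2: rank(A - 2I) = 1, and the largest Jordan block has size 2 (the smallest k with rank((A - 2I)^k) = rank((A - 2I)^(k+1))).

So m_A(x) = (x - 2)^2.

m_A(x) = (x - 2)^2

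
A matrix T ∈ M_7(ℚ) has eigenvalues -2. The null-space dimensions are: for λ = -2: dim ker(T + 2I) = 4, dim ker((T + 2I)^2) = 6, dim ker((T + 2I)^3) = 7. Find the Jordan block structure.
Jordan blocks: (-2, 3), (-2, 2), (-2, 1), (-2, 1)

λ = -2: successive nullity increments [4, 2, 1] count blocks of size ≥ k; block sizes are [3, 2, 1, 1].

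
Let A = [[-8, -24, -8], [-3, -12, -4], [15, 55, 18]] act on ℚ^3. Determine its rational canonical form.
The invariant factors of A (the non-unit diagonal entries of the Smith normal form of xI - A over ℚ[x]) are (x + 2)(x^2 + 4), each dividing the next. The characteristic polynomial is their product, (x + 2)(x^2 + 4).

The rational canonical form is the block-diagonal matrix of companion matrices C(f_i):
R = [[0, 0, -8], [1, 0, -4], [0, 1, -2]].

Note the characteristic polynomial does not split into linear factors over ℚ, so A has no Jordan form over ℚ; the rational canonical form exists over any field.

R = [[0, 0, -8], [1, 0, -4], [0, 1, -2]]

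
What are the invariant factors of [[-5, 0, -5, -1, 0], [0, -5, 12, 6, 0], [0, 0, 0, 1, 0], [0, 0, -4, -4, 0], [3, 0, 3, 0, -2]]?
The Jordan structure of A has elementary divisors (x + 5), (x + 5), (x + 2)^2, (x + 2). Arranging the block sizes at each eigenvalue in decreasing order and taking row products gives the invariant factors.

Invariant factors (smallest first, each dividing the next): (x + 2)(x + 5), (x + 2)^2(x + 5).

Check: the last factor (x + 2)^2(x + 5) is the minimal polynomial, and the product (x + 2)^3(x + 5)^2 is the characteristic polynomial.

(x + 2)(x + 5), (x + 2)^2(x + 5)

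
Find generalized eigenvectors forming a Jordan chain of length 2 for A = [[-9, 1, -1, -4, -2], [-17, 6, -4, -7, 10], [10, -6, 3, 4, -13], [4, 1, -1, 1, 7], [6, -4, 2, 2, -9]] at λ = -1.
We seek v_1 ∈ ker((A + I)^2) \ ker(A + I), then set v_{i+1} = (A + I) v_i.

One such chain is v_1 = [[-1, -3, 1, 1, 1]]^T, v_2 = [[-2, -5, 3, 1, 2]]^T. Check: (A + I) v_2 = [[0, 0, 0, 0, 0]]^T = 0.

v_1 = [[-1, -3, 1, 1, 1]]^T, v_2 = [[-2, -5, 3, 1, 2]]^T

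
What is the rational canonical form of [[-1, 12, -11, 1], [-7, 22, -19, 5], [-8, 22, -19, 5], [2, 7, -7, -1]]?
The invariant factors of A (the non-unit diagonal entries of the Smith normal form of xI - A over ℚ[x]) are x(x - 4)(x^2 + 3x + 1), each dividing the next. The characteristic polynomial is their product, x(x - 4)(x^2 + 3x + 1).

The rational canonical form is the block-diagonal matrix of companion matrices C(f_i):
R = [[0, 0, 0, 0], [1, 0, 0, 4], [0, 1, 0, 11], [0, 0, 1, 1]].

Note the characteristic polynomial does not split into linear factors over ℚ, so A has no Jordan form over ℚ; the rational canonical form exists over any field.

R = [[0, 0, 0, 0], [1, 0, 0, 4], [0, 1, 0, 11], [0, 0, 1, 1]]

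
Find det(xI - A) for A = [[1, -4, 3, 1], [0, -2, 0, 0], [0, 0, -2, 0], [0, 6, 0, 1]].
χ_A(x) = (x - 1)^2(x + 2)^2

xI - A = [[x - 1, 4, -3, -1], [0, x + 2, 0, 0], [0, 0, x + 2, 0], [0, -6, 0, x - 1]].

Expanding det(xI - A) along the first row:
det(xI - A) = + (x - 1)·det([[x + 2, 0, 0], [0, x + 2, 0], [-6, 0, x - 1]]) - (4)·det([[0, 0, 0], [0, x + 2, 0], [0, 0, x - 1]]) + (-3)·det([[0, x + 2, 0], [0, 0, 0], [0, -6, x - 1]]) - (-1)·det([[0, x + 2, 0], [0, 0, x + 2], [0, -6, 0]]).

Evaluating gives χ_A(x) = x^4 + 2x^3 - 3x^2 - 4x + 4 = (x - 1)^2(x + 2)^2.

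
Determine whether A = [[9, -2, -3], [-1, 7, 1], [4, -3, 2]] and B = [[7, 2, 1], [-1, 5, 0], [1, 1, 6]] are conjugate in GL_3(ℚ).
Yes.

Two matrices over a field are similar if and only if they have the same invariant factors.

Both A and B have characteristic polynomial (x - 6)^3 and minimal polynomial (x - 6)^3. Computing further, both have invariant factors (x - 6)^3. Hence A and B are similar.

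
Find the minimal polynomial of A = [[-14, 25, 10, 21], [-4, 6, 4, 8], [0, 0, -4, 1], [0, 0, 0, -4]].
The characteristic polynomial factors as (x + 4)^4. The minimal polynomial is ∏(x - λ)^{k_λ} where k_λ is the size of the largest Jordan block at λ.

For λ = -4: rank(A + 4I) = 2, and the largest Jordan block has size 2 (the smallest k with rank((A + 4I)^k) = rank((A + 4I)^(k+1))).

So m_A(x) = (x + 4)^2.

m_A(x) = (x + 4)^2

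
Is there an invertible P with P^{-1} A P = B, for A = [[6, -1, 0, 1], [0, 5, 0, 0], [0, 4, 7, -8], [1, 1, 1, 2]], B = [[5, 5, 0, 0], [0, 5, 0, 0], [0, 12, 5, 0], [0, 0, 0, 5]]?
Both have characteristic polynomial (x - 5)^4, but the minimal polynomial of A is (x - 5)^3 while the minimal polynomial of B is (x - 5)^2. The minimal polynomial is a similarity invariant, so A and B are not similar.

No.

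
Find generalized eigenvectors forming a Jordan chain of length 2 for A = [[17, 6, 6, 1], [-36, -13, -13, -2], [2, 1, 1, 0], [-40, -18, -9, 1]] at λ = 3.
v_1 = [[2, -4, 0, -3]]^T, v_2 = [[1, -2, 0, -2]]^T

We seek v_1 ∈ ker((A - 3I)^2) \ ker(A - 3I), then set v_{i+1} = (A - 3I) v_i.

One such chain is v_1 = [[2, -4, 0, -3]]^T, v_2 = [[1, -2, 0, -2]]^T. Check: (A - 3I) v_2 = [[0, 0, 0, 0]]^T = 0.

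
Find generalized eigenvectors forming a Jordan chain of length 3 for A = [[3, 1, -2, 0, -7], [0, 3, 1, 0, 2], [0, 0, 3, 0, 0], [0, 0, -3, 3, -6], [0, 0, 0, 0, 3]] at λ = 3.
v_1 = [[3, 6, -3, -2, 2]]^T, v_2 = [[-2, 1, 0, -3, 0]]^T, v_3 = [[1, 0, 0, 0, 0]]^T

We seek v_1 ∈ ker((A - 3I)^3) \ ker((A - 3I)^2), then set v_{i+1} = (A - 3I) v_i.

One such chain is v_1 = [[3, 6, -3, -2, 2]]^T, v_2 = [[-2, 1, 0, -3, 0]]^T, v_3 = [[1, 0, 0, 0, 0]]^T. Check: (A - 3I) v_3 = [[0, 0, 0, 0, 0]]^T = 0.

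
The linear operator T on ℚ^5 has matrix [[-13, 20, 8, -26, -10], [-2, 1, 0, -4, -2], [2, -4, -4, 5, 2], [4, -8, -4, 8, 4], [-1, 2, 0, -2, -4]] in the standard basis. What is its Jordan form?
The characteristic polynomial is det(xI - A) = (x + 2)^3(x + 3)^2, so the eigenvalues are -3 (algebraic multiplicity 2), -2 (algebraic multiplicity 3).

For λ = -3: rank(A + 3I) = 3. The eigenspace has dimension 5 - 3 = 2, so there are 2 Jordan blocks; the rank sequence gives block sizes [1, 1].

For λ = -2: rank(A + 2I) = 3, rank((A + 2I)^2) = 2. The eigenspace has dimension 5 - 3 = 2, so there are 2 Jordan blocks; the rank sequence gives block sizes [2, 1].

Assembling the blocks gives the Jordan form J above.

J = [[-3, 0, 0, 0, 0], [0, -3, 0, 0, 0], [0, 0, -2, 1, 0], [0, 0, 0, -2, 0], [0, 0, 0, 0, -2]]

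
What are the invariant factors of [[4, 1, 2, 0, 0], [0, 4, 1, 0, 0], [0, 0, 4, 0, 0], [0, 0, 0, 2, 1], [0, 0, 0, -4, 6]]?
The Jordan structure of A has elementary divisors (x - 4)^3, (x - 4)^2. Arranging the block sizes at each eigenvalue in decreasing order and taking row products gives the invariant factors.

Invariant factors (smallest first, each dividing the next): (x - 4)^2, (x - 4)^3.

Check: the last factor (x - 4)^3 is the minimal polynomial, and the product (x - 4)^5 is the characteristic polynomial.

(x - 4)^2, (x - 4)^3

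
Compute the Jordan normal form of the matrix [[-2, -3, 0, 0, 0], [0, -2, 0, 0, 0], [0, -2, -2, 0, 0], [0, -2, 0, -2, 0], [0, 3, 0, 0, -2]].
The characteristic polynomial is det(xI - A) = (x + 2)^5, so the eigenvalues are -2 (algebraic multiplicity 5).

For λ = -2: rank(A + 2I) = 1, rank((A + 2I)^2) = 0. The eigenspace has dimension 5 - 1 = 4, so there are 4 Jordan blocks; the rank sequence gives block sizes [2, 1, 1, 1].

Assembling the blocks gives the Jordan form J above.

J = [[-2, 1, 0, 0, 0], [0, -2, 0, 0, 0], [0, 0, -2, 0, 0], [0, 0, 0, -2, 0], [0, 0, 0, 0, -2]]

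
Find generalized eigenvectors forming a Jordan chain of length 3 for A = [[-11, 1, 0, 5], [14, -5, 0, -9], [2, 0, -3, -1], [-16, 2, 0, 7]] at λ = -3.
We seek v_1 ∈ ker((A + 3I)^3) \ ker((A + 3I)^2), then set v_{i+1} = (A + 3I) v_i.

One such chain is v_1 = [[0, -3, 3, 1]]^T, v_2 = [[2, -3, -1, 4]]^T, v_3 = [[1, -2, 0, 2]]^T. Check: (A + 3I) v_3 = [[0, 0, 0, 0]]^T = 0.

v_1 = [[0, -3, 3, 1]]^T, v_2 = [[2, -3, -1, 4]]^T, v_3 = [[1, -2, 0, 2]]^T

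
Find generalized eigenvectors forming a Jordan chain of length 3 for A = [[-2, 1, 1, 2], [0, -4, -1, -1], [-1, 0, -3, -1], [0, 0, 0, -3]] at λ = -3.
We seek v_1 ∈ ker((A + 3I)^3) \ ker((A + 3I)^2), then set v_{i+1} = (A + 3I) v_i.

One such chain is v_1 = [[0, 0, 1, 0]]^T, v_2 = [[1, -1, 0, 0]]^T, v_3 = [[0, 1, -1, 0]]^T. Check: (A + 3I) v_3 = [[0, 0, 0, 0]]^T = 0.

v_1 = [[0, 0, 1, 0]]^T, v_2 = [[1, -1, 0, 0]]^T, v_3 = [[0, 1, -1, 0]]^T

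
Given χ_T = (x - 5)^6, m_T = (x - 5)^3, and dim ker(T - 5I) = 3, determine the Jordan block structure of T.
Jordan blocks: (5, 3), (5, 2), (5, 1)

λ = 5: algebraic multiplicity 6 (exponent in χ_T), largest block size 3 (exponent in m_T), 3 blocks (geometric multiplicity). These force block sizes [3, 2, 1].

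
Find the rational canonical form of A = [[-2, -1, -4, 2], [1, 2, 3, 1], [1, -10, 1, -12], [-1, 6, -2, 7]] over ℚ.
R = [[0, 0, 0, -9], [1, 0, 0, -24], [0, 1, 0, -10], [0, 0, 1, 8]]

The invariant factors of A (the non-unit diagonal entries of the Smith normal form of xI - A over ℚ[x]) are (x^2 - 4x - 3)^2, each dividing the next. The characteristic polynomial is their product, (x^2 - 4x - 3)^2.

The rational canonical form is the block-diagonal matrix of companion matrices C(f_i):
R = [[0, 0, 0, -9], [1, 0, 0, -24], [0, 1, 0, -10], [0, 0, 1, 8]].

Note the characteristic polynomial does not split into linear factors over ℚ, so A has no Jordan form over ℚ; the rational canonical form exists over any field.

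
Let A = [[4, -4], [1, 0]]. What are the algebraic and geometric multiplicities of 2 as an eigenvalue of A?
algebraic multiplicity 2, geometric multiplicity 1

The characteristic polynomial is (x - 2)^2, so the factor x - 2 appears with exponent 2: the algebraic multiplicity is 2.

rank(A - 2I) = 1, so the eigenspace has dimension 2 - 1 = 1: the geometric multiplicity is 1.

Since 1 < 2, A is not diagonalizable.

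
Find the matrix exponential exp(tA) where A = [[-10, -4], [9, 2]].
e^{tA} = [[(1 - 6*t)*e^{-4*t}, -4*t*e^{-4*t}], [9*t*e^{-4*t}, (6*t + 1)*e^{-4*t}]]

A has Jordan form J = [[-4, 1], [0, -4]] with A = PJP^{-1}, so e^{tA} = P e^{tJ} P^{-1}.

For a Jordan block J_k(λ), e^{tJ_k(λ)} = e^{λt} · (I + tN + t^2 N^2/2! + ... + t^{k-1} N^{k-1}/(k-1)!) where N is the nilpotent superdiagonal part.

Assembling the blocks and conjugating back gives the entries of e^{tA} as shown above.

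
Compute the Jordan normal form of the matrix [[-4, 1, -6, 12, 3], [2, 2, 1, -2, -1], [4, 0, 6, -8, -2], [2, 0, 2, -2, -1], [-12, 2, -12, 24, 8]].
J = [[2, 1, 0, 0, 0], [0, 2, 1, 0, 0], [0, 0, 2, 0, 0], [0, 0, 0, 2, 1], [0, 0, 0, 0, 2]]

The characteristic polynomial is det(xI - A) = (x - 2)^5, so the eigenvalues are 2 (algebraic multiplicity 5).

For λ = 2: rank(A - 2I) = 3, rank((A - 2I)^2) = 1, rank((A - 2I)^3) = 0. The eigenspace has dimension 5 - 3 = 2, so there are 2 Jordan blocks; the rank sequence gives block sizes [3, 2].

Assembling the blocks gives the Jordan form J above.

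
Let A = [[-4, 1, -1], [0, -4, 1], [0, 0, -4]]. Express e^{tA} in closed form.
A has Jordan form J = [[-4, 1, 0], [0, -4, 1], [0, 0, -4]] with A = PJP^{-1}, so e^{tA} = P e^{tJ} P^{-1}.

For a Jordan block J_k(λ), e^{tJ_k(λ)} = e^{λt} · (I + tN + t^2 N^2/2! + ... + t^{k-1} N^{k-1}/(k-1)!) where N is the nilpotent superdiagonal part.

Assembling the blocks and conjugating back gives the entries of e^{tA} as shown above.

e^{tA} = [[e^{-4*t}, t*e^{-4*t}, t*(t - 2)*e^{-4*t}/2], [0, e^{-4*t}, t*e^{-4*t}], [0, 0, e^{-4*t}]]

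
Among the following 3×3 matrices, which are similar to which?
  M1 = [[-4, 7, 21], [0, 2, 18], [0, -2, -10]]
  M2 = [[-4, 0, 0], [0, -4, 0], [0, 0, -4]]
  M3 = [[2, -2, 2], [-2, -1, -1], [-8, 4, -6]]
3 classes: {M1}, {M2}, {M3}

Characteristic polynomials: χ_{M1} = (x + 4)^3, χ_{M2} = (x + 4)^3, χ_{M3} = (x + 1)(x + 2)^2.

{M1}: invariant factors x + 4, (x + 4)^2.

{M2}: invariant factors x + 4, x + 4, x + 4.

{M3}: invariant factors x + 2, (x + 1)(x + 2).

Matrices are similar if and only if their invariant-factor lists agree; the partition into similarity classes is {M1}, {M2}, {M3}.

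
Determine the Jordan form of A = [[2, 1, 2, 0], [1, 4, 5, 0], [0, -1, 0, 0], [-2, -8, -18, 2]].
The characteristic polynomial is det(xI - A) = (x - 2)^4, so the eigenvalues are 2 (algebraic multiplicity 4).

For λ = 2: rank(A - 2I) = 2, rank((A - 2I)^2) = 1, rank((A - 2I)^3) = 0. The eigenspace has dimension 4 - 2 = 2, so there are 2 Jordan blocks; the rank sequence gives block sizes [3, 1].

Assembling the blocks gives the Jordan form J above.

J = [[2, 1, 0, 0], [0, 2, 1, 0], [0, 0, 2, 0], [0, 0, 0, 2]]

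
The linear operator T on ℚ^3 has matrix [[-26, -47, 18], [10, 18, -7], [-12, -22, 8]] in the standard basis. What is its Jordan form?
The characteristic polynomial is det(xI - A) = x^3, so the eigenvalues are 0 (algebraic multiplicity 3).

For λ = 0: rank(A) = 2, rank(A^2) = 1, rank(A^3) = 0. The eigenspace has dimension 3 - 2 = 1, so there is 1 Jordan block; the rank sequence gives block sizes [3].

Assembling the blocks gives the Jordan form J above.

J = [[0, 1, 0], [0, 0, 1], [0, 0, 0]]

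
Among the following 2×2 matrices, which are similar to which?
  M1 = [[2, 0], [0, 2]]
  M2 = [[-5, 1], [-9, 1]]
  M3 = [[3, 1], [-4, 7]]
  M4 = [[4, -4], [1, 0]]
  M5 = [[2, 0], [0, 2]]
Characteristic polynomials: χ_{M1} = (x - 2)^2, χ_{M2} = (x + 2)^2, χ_{M3} = (x - 5)^2, χ_{M4} = (x - 2)^2, χ_{M5} = (x - 2)^2.

{M1, M5}: invariant factors x - 2, x - 2.

{M2}: invariant factors (x + 2)^2.

{M3}: invariant factors (x - 5)^2.

{M4}: invariant factors (x - 2)^2.

Matrices are similar if and only if their invariant-factor lists agree; the partition into similarity classes is {M1, M5}, {M2}, {M3}, {M4}.

4 classes: {M1, M5}, {M2}, {M3}, {M4}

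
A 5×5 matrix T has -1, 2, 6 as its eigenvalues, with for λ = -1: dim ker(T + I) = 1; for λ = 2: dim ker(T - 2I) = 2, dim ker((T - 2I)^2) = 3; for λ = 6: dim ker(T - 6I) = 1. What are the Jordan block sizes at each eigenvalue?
Jordan blocks: (-1, 1), (2, 2), (2, 1), (6, 1)

λ = -1: successive nullity increments [1] count blocks of size ≥ k; block sizes are [1].
λ = 2: successive nullity increments [2, 1] count blocks of size ≥ k; block sizes are [2, 1].
λ = 6: successive nullity increments [1] count blocks of size ≥ k; block sizes are [1].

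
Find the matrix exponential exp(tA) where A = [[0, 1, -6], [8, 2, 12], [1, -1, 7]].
A has Jordan form J = [[1, 0, 0], [0, 4, 1], [0, 0, 4]] with A = PJP^{-1}, so e^{tA} = P e^{tJ} P^{-1}.

For a Jordan block J_k(λ), e^{tJ_k(λ)} = e^{λt} · (I + tN + t^2 N^2/2! + ... + t^{k-1} N^{k-1}/(k-1)!) where N is the nilpotent superdiagonal part.

Assembling the blocks and conjugating back gives the entries of e^{tA} as shown above.

e^{tA} = [[(2*t*e^{3*t} - e^{3*t} + 2)*e^{t}, t*e^{4*t}, 2*(1 - e^{3*t})*e^{t}], [4*(-t*e^{3*t} + e^{3*t} - 1)*e^{t}, (1 - 2*t)*e^{4*t}, 4*(e^{3*t} - 1)*e^{t}], [-2*t*e^{4*t} + e^{4*t} - e^{t}, -t*e^{4*t}, 2*e^{4*t} - e^{t}]]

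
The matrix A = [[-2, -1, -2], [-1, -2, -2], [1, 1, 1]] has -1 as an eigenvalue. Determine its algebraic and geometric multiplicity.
algebraic multiplicity 3, geometric multiplicity 2

The characteristic polynomial is (x + 1)^3, so the factor x + 1 appears with exponent 3: the algebraic multiplicity is 3.

rank(A + I) = 1, so the eigenspace has dimension 3 - 1 = 2: the geometric multiplicity is 2.

Since 2 < 3, A is not diagonalizable.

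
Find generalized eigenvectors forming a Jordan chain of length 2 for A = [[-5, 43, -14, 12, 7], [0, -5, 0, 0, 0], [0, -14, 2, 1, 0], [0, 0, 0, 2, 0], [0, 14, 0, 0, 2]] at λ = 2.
v_1 = [[-1, 0, 1, 1, -1]]^T, v_2 = [[-2, 0, 1, 0, 0]]^T

We seek v_1 ∈ ker((A - 2I)^2) \ ker(A - 2I), then set v_{i+1} = (A - 2I) v_i.

One such chain is v_1 = [[-1, 0, 1, 1, -1]]^T, v_2 = [[-2, 0, 1, 0, 0]]^T. Check: (A - 2I) v_2 = [[0, 0, 0, 0, 0]]^T = 0.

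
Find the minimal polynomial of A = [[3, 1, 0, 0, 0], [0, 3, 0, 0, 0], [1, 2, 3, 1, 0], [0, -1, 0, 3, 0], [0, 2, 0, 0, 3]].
m_A(x) = (x - 3)^2

The characteristic polynomial factors as (x - 3)^5. The minimal polynomial is ∏(x - λ)^{k_λ} where k_λ is the size of the largest Jordan block at λ.

For λ = 3: rank(A - 3I) = 2, and the largest Jordan block has size 2 (the smallest k with rank((A - 3I)^k) = rank((A - 3I)^(k+1))).

So m_A(x) = (x - 3)^2.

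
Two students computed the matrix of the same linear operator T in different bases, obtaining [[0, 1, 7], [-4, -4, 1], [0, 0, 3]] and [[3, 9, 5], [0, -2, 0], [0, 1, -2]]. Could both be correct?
Two matrices over a field are similar if and only if they have the same invariant factors.

Both A and B have characteristic polynomial (x - 3)(x + 2)^2 and minimal polynomial (x - 3)(x + 2)^2. Computing further, both have invariant factors (x - 3)(x + 2)^2. Hence A and B are similar.

Yes.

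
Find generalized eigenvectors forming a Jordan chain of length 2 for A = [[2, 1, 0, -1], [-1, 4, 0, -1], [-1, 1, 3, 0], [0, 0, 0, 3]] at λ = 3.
We seek v_1 ∈ ker((A - 3I)^2) \ ker(A - 3I), then set v_{i+1} = (A - 3I) v_i.

One such chain is v_1 = [[1, 2, 1, 0]]^T, v_2 = [[1, 1, 1, 0]]^T. Check: (A - 3I) v_2 = [[0, 0, 0, 0]]^T = 0.

v_1 = [[1, 2, 1, 0]]^T, v_2 = [[1, 1, 1, 0]]^T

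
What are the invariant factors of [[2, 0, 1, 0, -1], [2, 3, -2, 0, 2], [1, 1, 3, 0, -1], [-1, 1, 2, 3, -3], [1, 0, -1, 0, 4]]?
The Jordan structure of A has elementary divisors (x - 3)^3, (x - 3), (x - 3). Arranging the block sizes at each eigenvalue in decreasing order and taking row products gives the invariant factors.

Invariant factors (smallest first, each dividing the next): x - 3, x - 3, (x - 3)^3.

Check: the last factor (x - 3)^3 is the minimal polynomial, and the product (x - 3)^5 is the characteristic polynomial.

x - 3, x - 3, (x - 3)^3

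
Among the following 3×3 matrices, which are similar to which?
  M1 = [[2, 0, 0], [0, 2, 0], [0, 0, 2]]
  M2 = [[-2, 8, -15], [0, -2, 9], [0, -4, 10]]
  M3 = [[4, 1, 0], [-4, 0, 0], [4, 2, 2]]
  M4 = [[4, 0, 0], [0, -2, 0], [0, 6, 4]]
4 classes: {M1}, {M2}, {M3}, {M4}

Characteristic polynomials: χ_{M1} = (x - 2)^3, χ_{M2} = (x - 4)^2(x + 2), χ_{M3} = (x - 2)^3, χ_{M4} = (x - 4)^2(x + 2).

{M1}: invariant factors x - 2, x - 2, x - 2.

{M2}: invariant factors (x - 4)^2(x + 2).

{M3}: invariant factors x - 2, (x - 2)^2.

{M4}: invariant factors x - 4, (x - 4)(x + 2).

Matrices are similar if and only if their invariant-factor lists agree; the partition into similarity classes is {M1}, {M2}, {M3}, {M4}.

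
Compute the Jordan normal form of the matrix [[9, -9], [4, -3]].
J = [[3, 1], [0, 3]]

The characteristic polynomial is det(xI - A) = (x - 3)^2, so the eigenvalues are 3 (algebraic multiplicity 2).

For λ = 3: rank(A - 3I) = 1, rank((A - 3I)^2) = 0. The eigenspace has dimension 2 - 1 = 1, so there is 1 Jordan block; the rank sequence gives block sizes [2].

Assembling the blocks gives the Jordan form J above.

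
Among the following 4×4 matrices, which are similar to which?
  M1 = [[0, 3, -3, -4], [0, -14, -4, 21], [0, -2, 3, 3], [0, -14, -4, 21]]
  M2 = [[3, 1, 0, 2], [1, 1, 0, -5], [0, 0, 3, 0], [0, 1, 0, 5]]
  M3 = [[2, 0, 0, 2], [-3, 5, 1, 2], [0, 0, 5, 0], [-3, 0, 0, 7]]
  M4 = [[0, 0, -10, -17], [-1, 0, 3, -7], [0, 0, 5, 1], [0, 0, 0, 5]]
Characteristic polynomials: χ_{M1} = x^2(x - 5)^2, χ_{M2} = (x - 3)^4, χ_{M3} = (x - 5)^3(x - 4), χ_{M4} = x^2(x - 5)^2.

{M1, M4}: invariant factors x^2(x - 5)^2.

{M2}: invariant factors x - 3, (x - 3)^3.

{M3}: invariant factors x - 5, (x - 5)^2(x - 4).

Matrices are similar if and only if their invariant-factor lists agree; the partition into similarity classes is {M1, M4}, {M2}, {M3}.

3 classes: {M1, M4}, {M2}, {M3}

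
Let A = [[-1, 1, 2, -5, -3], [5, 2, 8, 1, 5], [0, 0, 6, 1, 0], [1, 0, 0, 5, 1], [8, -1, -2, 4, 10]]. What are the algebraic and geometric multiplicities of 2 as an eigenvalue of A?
algebraic multiplicity 2, geometric multiplicity 1

The characteristic polynomial is (x - 6)^3(x - 2)^2, so the factor x - 2 appears with exponent 2: the algebraic multiplicity is 2.

rank(A - 2I) = 4, so the eigenspace has dimension 5 - 4 = 1: the geometric multiplicity is 1.

Since 1 < 2, A is not diagonalizable.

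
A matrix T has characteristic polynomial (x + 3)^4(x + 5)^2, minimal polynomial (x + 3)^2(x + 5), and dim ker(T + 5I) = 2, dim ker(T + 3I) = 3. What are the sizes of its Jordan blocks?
Jordan blocks: (-5, 1), (-5, 1), (-3, 2), (-3, 1), (-3, 1)

λ = -5: algebraic multiplicity 2 (exponent in χ_T), largest block size 1 (exponent in m_T), 2 blocks (geometric multiplicity). These force block sizes [1, 1].
λ = -3: algebraic multiplicity 4 (exponent in χ_T), largest block size 2 (exponent in m_T), 3 blocks (geometric multiplicity). These force block sizes [2, 1, 1].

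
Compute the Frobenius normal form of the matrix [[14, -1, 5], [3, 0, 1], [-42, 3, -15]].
The invariant factors of A (the non-unit diagonal entries of the Smith normal form of xI - A over ℚ[x]) are x^2(x + 1), each dividing the next. The characteristic polynomial is their product, x^2(x + 1).

The rational canonical form is the block-diagonal matrix of companion matrices C(f_i):
R = [[0, 0, 0], [1, 0, 0], [0, 1, -1]].

R = [[0, 0, 0], [1, 0, 0], [0, 1, -1]]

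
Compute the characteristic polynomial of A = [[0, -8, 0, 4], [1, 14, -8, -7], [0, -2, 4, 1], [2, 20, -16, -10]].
χ_A(x) = x^2(x - 4)^2

xI - A = [[x, 8, 0, -4], [-1, x - 14, 8, 7], [0, 2, x - 4, -1], [-2, -20, 16, x + 10]].

Expanding det(xI - A) along the first row:
det(xI - A) = + (x)·det([[x - 14, 8, 7], [2, x - 4, -1], [-20, 16, x + 10]]) - (8)·det([[-1, 8, 7], [0, x - 4, -1], [-2, 16, x + 10]]) + (0)·det([[-1, x - 14, 7], [0, 2, -1], [-2, -20, x + 10]]) - (-4)·det([[-1, x - 14, 8], [0, 2, x - 4], [-2, -20, 16]]).

Evaluating gives χ_A(x) = x^4 - 8x^3 + 16x^2 = x^2(x - 4)^2.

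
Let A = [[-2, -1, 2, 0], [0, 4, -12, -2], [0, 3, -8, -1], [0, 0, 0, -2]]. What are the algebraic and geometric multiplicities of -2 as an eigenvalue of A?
algebraic multiplicity 4, geometric multiplicity 2

The characteristic polynomial is (x + 2)^4, so the factor x + 2 appears with exponent 4: the algebraic multiplicity is 4.

rank(A + 2I) = 2, so the eigenspace has dimension 4 - 2 = 2: the geometric multiplicity is 2.

Since 2 < 4, A is not diagonalizable.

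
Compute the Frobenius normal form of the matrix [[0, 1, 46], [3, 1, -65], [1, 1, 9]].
The invariant factors of A (the non-unit diagonal entries of the Smith normal form of xI - A over ℚ[x]) are x(x - 5)^2, each dividing the next. The characteristic polynomial is their product, x(x - 5)^2.

The rational canonical form is the block-diagonal matrix of companion matrices C(f_i):
R = [[0, 0, 0], [1, 0, -25], [0, 1, 10]].

R = [[0, 0, 0], [1, 0, -25], [0, 1, 10]]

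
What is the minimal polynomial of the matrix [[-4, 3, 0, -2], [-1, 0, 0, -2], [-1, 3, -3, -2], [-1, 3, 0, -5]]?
m_A(x) = (x + 3)^2

The characteristic polynomial factors as (x + 3)^4. The minimal polynomial is ∏(x - λ)^{k_λ} where k_λ is the size of the largest Jordan block at λ.

For λ = -3: rank(A + 3I) = 1, and the largest Jordan block has size 2 (the smallest k with rank((A + 3I)^k) = rank((A + 3I)^(k+1))).

So m_A(x) = (x + 3)^2.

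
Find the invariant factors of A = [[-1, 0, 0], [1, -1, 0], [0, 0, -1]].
x + 1, (x + 1)^2

The Jordan structure of A has elementary divisors (x + 1)^2, (x + 1). Arranging the block sizes at each eigenvalue in decreasing order and taking row products gives the invariant factors.

Invariant factors (smallest first, each dividing the next): x + 1, (x + 1)^2.

Check: the last factor (x + 1)^2 is the minimal polynomial, and the product (x + 1)^3 is the characteristic polynomial.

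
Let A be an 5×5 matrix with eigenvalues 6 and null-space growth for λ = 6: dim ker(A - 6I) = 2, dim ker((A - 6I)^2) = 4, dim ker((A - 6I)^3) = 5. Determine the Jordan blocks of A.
λ = 6: successive nullity increments [2, 2, 1] count blocks of size ≥ k; block sizes are [3, 2].

Jordan blocks: (6, 3), (6, 2)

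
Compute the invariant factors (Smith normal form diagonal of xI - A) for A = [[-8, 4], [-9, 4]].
(x + 2)^2

The Jordan structure of A has elementary divisors (x + 2)^2. Arranging the block sizes at each eigenvalue in decreasing order and taking row products gives the invariant factors.

Invariant factors (smallest first, each dividing the next): (x + 2)^2.

Check: the last factor (x + 2)^2 is the minimal polynomial, and the product (x + 2)^2 is the characteristic polynomial.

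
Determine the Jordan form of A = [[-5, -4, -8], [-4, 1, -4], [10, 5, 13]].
J = [[3, 1, 0], [0, 3, 0], [0, 0, 3]]

The characteristic polynomial is det(xI - A) = (x - 3)^3, so the eigenvalues are 3 (algebraic multiplicity 3).

For λ = 3: rank(A - 3I) = 1, rank((A - 3I)^2) = 0. The eigenspace has dimension 3 - 1 = 2, so there are 2 Jordan blocks; the rank sequence gives block sizes [2, 1].

Assembling the blocks gives the Jordan form J above.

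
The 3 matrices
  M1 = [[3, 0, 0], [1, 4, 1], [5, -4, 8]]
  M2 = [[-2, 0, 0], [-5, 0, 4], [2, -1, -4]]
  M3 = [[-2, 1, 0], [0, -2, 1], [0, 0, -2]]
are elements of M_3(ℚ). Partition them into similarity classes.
Characteristic polynomials: χ_{M1} = (x - 6)^2(x - 3), χ_{M2} = (x + 2)^3, χ_{M3} = (x + 2)^3.

{M1}: invariant factors (x - 6)^2(x - 3).

{M2, M3}: invariant factors (x + 2)^3.

Matrices are similar if and only if their invariant-factor lists agree; the partition into similarity classes is {M1}, {M2, M3}.

2 classes: {M1}, {M2, M3}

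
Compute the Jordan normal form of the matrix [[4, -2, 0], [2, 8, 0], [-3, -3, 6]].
J = [[6, 1, 0], [0, 6, 0], [0, 0, 6]]

The characteristic polynomial is det(xI - A) = (x - 6)^3, so the eigenvalues are 6 (algebraic multiplicity 3).

For λ = 6: rank(A - 6I) = 1, rank((A - 6I)^2) = 0. The eigenspace has dimension 3 - 1 = 2, so there are 2 Jordan blocks; the rank sequence gives block sizes [2, 1].

Assembling the blocks gives the Jordan form J above.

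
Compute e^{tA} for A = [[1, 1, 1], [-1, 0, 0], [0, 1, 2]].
A has Jordan form J = [[1, 1, 0], [0, 1, 1], [0, 0, 1]] with A = PJP^{-1}, so e^{tA} = P e^{tJ} P^{-1}.

For a Jordan block J_k(λ), e^{tJ_k(λ)} = e^{λt} · (I + tN + t^2 N^2/2! + ... + t^{k-1} N^{k-1}/(k-1)!) where N is the nilpotent superdiagonal part.

Assembling the blocks and conjugating back gives the entries of e^{tA} as shown above.

e^{tA} = [[(2 - t^2)*e^{t}/2, t*e^{t}, t*(t + 2)*e^{t}/2], [t*(t - 2)*e^{t}/2, (1 - t)*e^{t}, -t^2*e^{t}/2], [-t^2*e^{t}/2, t*e^{t}, (t^2/2 + t + 1)*e^{t}]]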